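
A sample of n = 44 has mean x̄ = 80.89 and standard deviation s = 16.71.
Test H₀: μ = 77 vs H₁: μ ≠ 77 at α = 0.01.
One-sample t-test:
H₀: μ = 77
H₁: μ ≠ 77
df = n - 1 = 43
t = (x̄ - μ₀) / (s/√n) = (80.89 - 77) / (16.71/√44) = 1.544
p-value = 0.1299

Since p-value > α = 0.01, we fail to reject H₀.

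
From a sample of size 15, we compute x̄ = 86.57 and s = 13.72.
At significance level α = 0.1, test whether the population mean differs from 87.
One-sample t-test:
H₀: μ = 87
H₁: μ ≠ 87
df = n - 1 = 14
t = (x̄ - μ₀) / (s/√n) = (86.57 - 87) / (13.72/√15) = -0.121
p-value = 0.9051

Since p-value > α = 0.1, we fail to reject H₀.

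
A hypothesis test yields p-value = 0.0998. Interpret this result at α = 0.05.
Since p = 0.0998 > α = 0.05, fail to reject H₀.
There is insufficient evidence to reject the null hypothesis; the result is not statistically significant at the 0.05 level.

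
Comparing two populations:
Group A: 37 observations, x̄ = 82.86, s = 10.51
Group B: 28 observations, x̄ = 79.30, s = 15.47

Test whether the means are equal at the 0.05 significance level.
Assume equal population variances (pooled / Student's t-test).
Student's two-sample t-test (equal variances):
H₀: μ₁ = μ₂
H₁: μ₁ ≠ μ₂
df = n₁ + n₂ - 2 = 63
Pooled variance s_p² = [(n₁-1)s₁² + (n₂-1)s₂²] / (n₁ + n₂ - 2) = [(36)(10.51²) + (27)(15.47²)] / 63 = 165.6862
SE = √(s_p²(1/n₁ + 1/n₂)) = √(165.6862 × (1/37 + 1/28)) = 3.2242
t = (x̄₁ - x̄₂) / SE = (82.86 - 79.30) / 3.2242 = 3.56 / 3.2242 = 1.104
p-value = 0.2737

Since p-value > α = 0.05, we fail to reject H₀.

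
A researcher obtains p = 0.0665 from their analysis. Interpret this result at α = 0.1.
Since p = 0.0665 < α = 0.1, reject H₀.
There is sufficient evidence to reject the null hypothesis; the result is statistically significant at the 0.1 level.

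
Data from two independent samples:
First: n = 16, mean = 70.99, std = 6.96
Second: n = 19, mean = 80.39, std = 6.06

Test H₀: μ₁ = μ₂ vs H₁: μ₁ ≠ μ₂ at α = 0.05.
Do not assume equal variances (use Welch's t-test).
Welch's two-sample t-test:
H₀: μ₁ = μ₂
H₁: μ₁ ≠ μ₂
s₁²/n₁ = 6.96²/16 = 3.0276,  s₂²/n₂ = 6.06²/19 = 1.9328
SE = √(s₁²/n₁ + s₂²/n₂) = √(3.0276 + 1.9328) = 2.2272
df (Welch-Satterthwaite) = (s₁²/n₁ + s₂²/n₂)² / [(s₁²/n₁)²/(n₁-1) + (s₂²/n₂)²/(n₂-1)] ≈ 30.06
t = (x̄₁ - x̄₂) / SE = (70.99 - 80.39) / 2.2272 = -9.40 / 2.2272 = -4.221
p-value = 0.0002

Since p-value < α = 0.05, we reject H₀.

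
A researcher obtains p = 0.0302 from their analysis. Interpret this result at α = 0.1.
Since p = 0.0302 < α = 0.1, reject H₀.
There is sufficient evidence to reject the null hypothesis; the result is statistically significant at the 0.1 level.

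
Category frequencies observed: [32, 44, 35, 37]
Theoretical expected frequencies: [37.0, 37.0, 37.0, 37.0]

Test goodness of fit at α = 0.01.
Chi-square goodness of fit test:
H₀: observed counts match expected distribution
H₁: observed counts differ from expected distribution
df = k - 1 = 3
χ² = Σ(O - E)²/E
   = (32 - 37.0)²/37.0 + (44 - 37.0)²/37.0 + (35 - 37.0)²/37.0 + (37 - 37.0)²/37.0
   = 0.676 + 1.324 + 0.108 + 0.000
   = 2.11
p-value = 0.5503

Since p-value > α = 0.01, we fail to reject H₀.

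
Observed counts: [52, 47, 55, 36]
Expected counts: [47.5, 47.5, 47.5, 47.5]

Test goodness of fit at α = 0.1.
Chi-square goodness of fit test:
H₀: observed counts match expected distribution
H₁: observed counts differ from expected distribution
df = k - 1 = 3
χ² = Σ(O - E)²/E
   = (52 - 47.5)²/47.5 + (47 - 47.5)²/47.5 + (55 - 47.5)²/47.5 + (36 - 47.5)²/47.5
   = 0.426 + 0.005 + 1.184 + 2.784
   = 4.40
p-value = 0.2214

Since p-value > α = 0.1, we fail to reject H₀.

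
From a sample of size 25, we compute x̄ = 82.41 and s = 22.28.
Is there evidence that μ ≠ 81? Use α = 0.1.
One-sample t-test:
H₀: μ = 81
H₁: μ ≠ 81
df = n - 1 = 24
t = (x̄ - μ₀) / (s/√n) = (82.41 - 81) / (22.28/√25) = 0.316
p-value = 0.7544

Since p-value > α = 0.1, we fail to reject H₀.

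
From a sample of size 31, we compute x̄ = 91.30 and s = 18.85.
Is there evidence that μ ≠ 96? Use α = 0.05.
One-sample t-test:
H₀: μ = 96
H₁: μ ≠ 96
df = n - 1 = 30
t = (x̄ - μ₀) / (s/√n) = (91.30 - 96) / (18.85/√31) = -1.388
p-value = 0.1753

Since p-value > α = 0.05, we fail to reject H₀.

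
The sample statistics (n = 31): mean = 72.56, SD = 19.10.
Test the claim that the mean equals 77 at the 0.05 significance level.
One-sample t-test:
H₀: μ = 77
H₁: μ ≠ 77
df = n - 1 = 30
t = (x̄ - μ₀) / (s/√n) = (72.56 - 77) / (19.10/√31) = -1.294
p-value = 0.2054

Since p-value > α = 0.05, we fail to reject H₀.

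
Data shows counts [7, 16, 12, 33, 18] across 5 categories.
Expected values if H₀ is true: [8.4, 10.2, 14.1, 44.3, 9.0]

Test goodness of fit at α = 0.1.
Chi-square goodness of fit test:
H₀: observed counts match expected distribution
H₁: observed counts differ from expected distribution
df = k - 1 = 4
χ² = Σ(O - E)²/E
   = (7 - 8.4)²/8.4 + (16 - 10.2)²/10.2 + (12 - 14.1)²/14.1 + (33 - 44.3)²/44.3 + (18 - 9.0)²/9.0
   = 0.233 + 3.298 + 0.313 + 2.882 + 9.000
   = 15.73
p-value = 0.0034

Since p-value < α = 0.1, we reject H₀.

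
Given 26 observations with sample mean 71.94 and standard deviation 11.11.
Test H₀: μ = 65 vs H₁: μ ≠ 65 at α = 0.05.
One-sample t-test:
H₀: μ = 65
H₁: μ ≠ 65
df = n - 1 = 25
t = (x̄ - μ₀) / (s/√n) = (71.94 - 65) / (11.11/√26) = 3.185
p-value = 0.0039

Since p-value < α = 0.05, we reject H₀.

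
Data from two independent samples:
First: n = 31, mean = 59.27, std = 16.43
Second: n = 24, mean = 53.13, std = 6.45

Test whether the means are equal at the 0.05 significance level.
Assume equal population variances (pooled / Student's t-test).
Student's two-sample t-test (equal variances):
H₀: μ₁ = μ₂
H₁: μ₁ ≠ μ₂
df = n₁ + n₂ - 2 = 53
Pooled variance s_p² = [(n₁-1)s₁² + (n₂-1)s₂²] / (n₁ + n₂ - 2) = [(30)(16.43²) + (23)(6.45²)] / 53 = 170.8529
SE = √(s_p²(1/n₁ + 1/n₂)) = √(170.8529 × (1/31 + 1/24)) = 3.5539
t = (x̄₁ - x̄₂) / SE = (59.27 - 53.13) / 3.5539 = 6.14 / 3.5539 = 1.728
p-value = 0.0899

Since p-value > α = 0.05, we fail to reject H₀.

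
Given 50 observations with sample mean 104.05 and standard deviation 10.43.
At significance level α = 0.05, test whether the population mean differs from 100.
One-sample t-test:
H₀: μ = 100
H₁: μ ≠ 100
df = n - 1 = 49
t = (x̄ - μ₀) / (s/√n) = (104.05 - 100) / (10.43/√50) = 2.746
p-value = 0.0084

Since p-value < α = 0.05, we reject H₀.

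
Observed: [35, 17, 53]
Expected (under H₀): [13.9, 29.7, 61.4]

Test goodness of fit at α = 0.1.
Chi-square goodness of fit test:
H₀: observed counts match expected distribution
H₁: observed counts differ from expected distribution
df = k - 1 = 2
χ² = Σ(O - E)²/E
   = (35 - 13.9)²/13.9 + (17 - 29.7)²/29.7 + (53 - 61.4)²/61.4
   = 32.029 + 5.431 + 1.149
   = 38.61
p-value < 0.0001

Since p-value < α = 0.1, we reject H₀.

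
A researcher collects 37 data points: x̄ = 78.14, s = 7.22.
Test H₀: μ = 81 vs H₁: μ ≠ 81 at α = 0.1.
One-sample t-test:
H₀: μ = 81
H₁: μ ≠ 81
df = n - 1 = 36
t = (x̄ - μ₀) / (s/√n) = (78.14 - 81) / (7.22/√37) = -2.410
p-value = 0.0212

Since p-value < α = 0.1, we reject H₀.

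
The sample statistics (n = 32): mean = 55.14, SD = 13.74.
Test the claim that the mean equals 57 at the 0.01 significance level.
One-sample t-test:
H₀: μ = 57
H₁: μ ≠ 57
df = n - 1 = 31
t = (x̄ - μ₀) / (s/√n) = (55.14 - 57) / (13.74/√32) = -0.766
p-value = 0.4496

Since p-value > α = 0.01, we fail to reject H₀.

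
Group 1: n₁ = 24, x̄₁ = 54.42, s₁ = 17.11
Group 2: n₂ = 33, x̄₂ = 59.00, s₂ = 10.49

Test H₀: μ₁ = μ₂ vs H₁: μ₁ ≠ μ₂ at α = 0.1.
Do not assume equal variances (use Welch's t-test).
Welch's two-sample t-test:
H₀: μ₁ = μ₂
H₁: μ₁ ≠ μ₂
s₁²/n₁ = 17.11²/24 = 12.1980,  s₂²/n₂ = 10.49²/33 = 3.3345
SE = √(s₁²/n₁ + s₂²/n₂) = √(12.1980 + 3.3345) = 3.9411
df (Welch-Satterthwaite) = (s₁²/n₁ + s₂²/n₂)² / [(s₁²/n₁)²/(n₁-1) + (s₂²/n₂)²/(n₂-1)] ≈ 35.39
t = (x̄₁ - x̄₂) / SE = (54.42 - 59.00) / 3.9411 = -4.58 / 3.9411 = -1.162
p-value = 0.2530

Since p-value > α = 0.1, we fail to reject H₀.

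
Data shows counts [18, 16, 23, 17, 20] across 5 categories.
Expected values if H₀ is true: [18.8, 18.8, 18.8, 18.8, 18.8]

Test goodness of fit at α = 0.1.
Chi-square goodness of fit test:
H₀: observed counts match expected distribution
H₁: observed counts differ from expected distribution
df = k - 1 = 4
χ² = Σ(O - E)²/E
   = (18 - 18.8)²/18.8 + (16 - 18.8)²/18.8 + (23 - 18.8)²/18.8 + (17 - 18.8)²/18.8 + (20 - 18.8)²/18.8
   = 0.034 + 0.417 + 0.938 + 0.172 + 0.077
   = 1.64
p-value = 0.8019

Since p-value > α = 0.1, we fail to reject H₀.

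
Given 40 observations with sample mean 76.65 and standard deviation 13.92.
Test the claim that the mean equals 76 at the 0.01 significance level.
One-sample t-test:
H₀: μ = 76
H₁: μ ≠ 76
df = n - 1 = 39
t = (x̄ - μ₀) / (s/√n) = (76.65 - 76) / (13.92/√40) = 0.295
p-value = 0.7693

Since p-value > α = 0.01, we fail to reject H₀.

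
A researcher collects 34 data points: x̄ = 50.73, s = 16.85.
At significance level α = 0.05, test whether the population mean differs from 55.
One-sample t-test:
H₀: μ = 55
H₁: μ ≠ 55
df = n - 1 = 33
t = (x̄ - μ₀) / (s/√n) = (50.73 - 55) / (16.85/√34) = -1.478
p-value = 0.1490

Since p-value > α = 0.05, we fail to reject H₀.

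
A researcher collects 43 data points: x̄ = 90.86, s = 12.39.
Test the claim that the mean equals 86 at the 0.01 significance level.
One-sample t-test:
H₀: μ = 86
H₁: μ ≠ 86
df = n - 1 = 42
t = (x̄ - μ₀) / (s/√n) = (90.86 - 86) / (12.39/√43) = 2.572
p-value = 0.0137

Since p-value > α = 0.01, we fail to reject H₀.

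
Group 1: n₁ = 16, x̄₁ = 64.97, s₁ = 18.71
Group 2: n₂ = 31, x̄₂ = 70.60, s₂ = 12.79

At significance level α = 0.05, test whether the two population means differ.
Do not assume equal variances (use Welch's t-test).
Welch's two-sample t-test:
H₀: μ₁ = μ₂
H₁: μ₁ ≠ μ₂
s₁²/n₁ = 18.71²/16 = 21.8790,  s₂²/n₂ = 12.79²/31 = 5.2769
SE = √(s₁²/n₁ + s₂²/n₂) = √(21.8790 + 5.2769) = 5.2111
df (Welch-Satterthwaite) = (s₁²/n₁ + s₂²/n₂)² / [(s₁²/n₁)²/(n₁-1) + (s₂²/n₂)²/(n₂-1)] ≈ 22.46
t = (x̄₁ - x̄₂) / SE = (64.97 - 70.60) / 5.2111 = -5.63 / 5.2111 = -1.080
p-value = 0.2914

Since p-value > α = 0.05, we fail to reject H₀.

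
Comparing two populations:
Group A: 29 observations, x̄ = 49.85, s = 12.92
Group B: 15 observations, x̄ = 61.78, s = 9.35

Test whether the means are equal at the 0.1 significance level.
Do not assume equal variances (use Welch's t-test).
Welch's two-sample t-test:
H₀: μ₁ = μ₂
H₁: μ₁ ≠ μ₂
s₁²/n₁ = 12.92²/29 = 5.7561,  s₂²/n₂ = 9.35²/15 = 5.8282
SE = √(s₁²/n₁ + s₂²/n₂) = √(5.7561 + 5.8282) = 3.4036
df (Welch-Satterthwaite) = (s₁²/n₁ + s₂²/n₂)² / [(s₁²/n₁)²/(n₁-1) + (s₂²/n₂)²/(n₂-1)] ≈ 37.18
t = (x̄₁ - x̄₂) / SE = (49.85 - 61.78) / 3.4036 = -11.93 / 3.4036 = -3.505
p-value = 0.0012

Since p-value < α = 0.1, we reject H₀.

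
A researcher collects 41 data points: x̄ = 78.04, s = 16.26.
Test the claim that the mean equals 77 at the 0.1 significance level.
One-sample t-test:
H₀: μ = 77
H₁: μ ≠ 77
df = n - 1 = 40
t = (x̄ - μ₀) / (s/√n) = (78.04 - 77) / (16.26/√41) = 0.410
p-value = 0.6843

Since p-value > α = 0.1, we fail to reject H₀.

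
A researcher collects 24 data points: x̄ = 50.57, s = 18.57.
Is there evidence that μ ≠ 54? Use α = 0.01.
One-sample t-test:
H₀: μ = 54
H₁: μ ≠ 54
df = n - 1 = 23
t = (x̄ - μ₀) / (s/√n) = (50.57 - 54) / (18.57/√24) = -0.905
p-value = 0.3749

Since p-value > α = 0.01, we fail to reject H₀.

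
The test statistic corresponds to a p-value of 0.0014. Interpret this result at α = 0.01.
Since p = 0.0014 < α = 0.01, reject H₀.
There is sufficient evidence to reject the null hypothesis; the result is statistically significant at the 0.01 level.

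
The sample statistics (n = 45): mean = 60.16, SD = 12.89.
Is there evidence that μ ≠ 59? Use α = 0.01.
One-sample t-test:
H₀: μ = 59
H₁: μ ≠ 59
df = n - 1 = 44
t = (x̄ - μ₀) / (s/√n) = (60.16 - 59) / (12.89/√45) = 0.604
p-value = 0.5492

Since p-value > α = 0.01, we fail to reject H₀.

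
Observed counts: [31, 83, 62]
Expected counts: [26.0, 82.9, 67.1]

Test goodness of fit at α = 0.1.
Chi-square goodness of fit test:
H₀: observed counts match expected distribution
H₁: observed counts differ from expected distribution
df = k - 1 = 2
χ² = Σ(O - E)²/E
   = (31 - 26.0)²/26.0 + (83 - 82.9)²/82.9 + (62 - 67.1)²/67.1
   = 0.962 + 0.000 + 0.388
   = 1.35
p-value = 0.5093

Since p-value > α = 0.1, we fail to reject H₀.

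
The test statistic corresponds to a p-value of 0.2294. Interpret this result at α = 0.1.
Since p = 0.2294 > α = 0.1, fail to reject H₀.
There is insufficient evidence to reject the null hypothesis; the result is not statistically significant at the 0.1 level.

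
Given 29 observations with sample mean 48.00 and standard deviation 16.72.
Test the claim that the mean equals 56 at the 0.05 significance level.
One-sample t-test:
H₀: μ = 56
H₁: μ ≠ 56
df = n - 1 = 28
t = (x̄ - μ₀) / (s/√n) = (48.00 - 56) / (16.72/√29) = -2.577
p-value = 0.0155

Since p-value < α = 0.05, we reject H₀.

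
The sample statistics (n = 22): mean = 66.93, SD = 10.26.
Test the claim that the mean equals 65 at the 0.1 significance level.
One-sample t-test:
H₀: μ = 65
H₁: μ ≠ 65
df = n - 1 = 21
t = (x̄ - μ₀) / (s/√n) = (66.93 - 65) / (10.26/√22) = 0.882
p-value = 0.3876

Since p-value > α = 0.1, we fail to reject H₀.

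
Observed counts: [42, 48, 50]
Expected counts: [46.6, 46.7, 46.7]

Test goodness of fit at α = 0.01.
Chi-square goodness of fit test:
H₀: observed counts match expected distribution
H₁: observed counts differ from expected distribution
df = k - 1 = 2
χ² = Σ(O - E)²/E
   = (42 - 46.6)²/46.6 + (48 - 46.7)²/46.7 + (50 - 46.7)²/46.7
   = 0.454 + 0.036 + 0.233
   = 0.72
p-value = 0.6965

Since p-value > α = 0.01, we fail to reject H₀.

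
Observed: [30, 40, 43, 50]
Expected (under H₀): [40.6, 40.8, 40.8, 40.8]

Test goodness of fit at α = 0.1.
Chi-square goodness of fit test:
H₀: observed counts match expected distribution
H₁: observed counts differ from expected distribution
df = k - 1 = 3
χ² = Σ(O - E)²/E
   = (30 - 40.6)²/40.6 + (40 - 40.8)²/40.8 + (43 - 40.8)²/40.8 + (50 - 40.8)²/40.8
   = 2.767 + 0.016 + 0.119 + 2.075
   = 4.98
p-value = 0.1735

Since p-value > α = 0.1, we fail to reject H₀.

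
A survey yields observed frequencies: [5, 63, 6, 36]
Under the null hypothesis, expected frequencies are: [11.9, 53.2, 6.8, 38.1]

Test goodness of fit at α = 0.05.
Chi-square goodness of fit test:
H₀: observed counts match expected distribution
H₁: observed counts differ from expected distribution
df = k - 1 = 3
χ² = Σ(O - E)²/E
   = (5 - 11.9)²/11.9 + (63 - 53.2)²/53.2 + (6 - 6.8)²/6.8 + (36 - 38.1)²/38.1
   = 4.001 + 1.805 + 0.094 + 0.116
   = 6.02
p-value = 0.1108

Since p-value > α = 0.05, we fail to reject H₀.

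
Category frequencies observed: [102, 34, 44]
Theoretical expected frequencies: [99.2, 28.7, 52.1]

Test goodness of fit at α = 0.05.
Chi-square goodness of fit test:
H₀: observed counts match expected distribution
H₁: observed counts differ from expected distribution
df = k - 1 = 2
χ² = Σ(O - E)²/E
   = (102 - 99.2)²/99.2 + (34 - 28.7)²/28.7 + (44 - 52.1)²/52.1
   = 0.079 + 0.979 + 1.259
   = 2.32
p-value = 0.3139

Since p-value > α = 0.05, we fail to reject H₀.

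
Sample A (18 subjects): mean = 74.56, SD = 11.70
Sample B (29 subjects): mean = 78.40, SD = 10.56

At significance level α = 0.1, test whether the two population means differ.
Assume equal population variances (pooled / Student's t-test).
Student's two-sample t-test (equal variances):
H₀: μ₁ = μ₂
H₁: μ₁ ≠ μ₂
df = n₁ + n₂ - 2 = 45
Pooled variance s_p² = [(n₁-1)s₁² + (n₂-1)s₂²] / (n₁ + n₂ - 2) = [(17)(11.70²) + (28)(10.56²)] / 45 = 121.1002
SE = √(s_p²(1/n₁ + 1/n₂)) = √(121.1002 × (1/18 + 1/29)) = 3.3021
t = (x̄₁ - x̄₂) / SE = (74.56 - 78.40) / 3.3021 = -3.84 / 3.3021 = -1.163
p-value = 0.2510

Since p-value > α = 0.1, we fail to reject H₀.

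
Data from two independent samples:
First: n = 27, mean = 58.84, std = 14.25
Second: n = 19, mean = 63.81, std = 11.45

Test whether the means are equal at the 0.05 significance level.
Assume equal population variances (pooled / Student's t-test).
Student's two-sample t-test (equal variances):
H₀: μ₁ = μ₂
H₁: μ₁ ≠ μ₂
df = n₁ + n₂ - 2 = 44
Pooled variance s_p² = [(n₁-1)s₁² + (n₂-1)s₂²] / (n₁ + n₂ - 2) = [(26)(14.25²) + (18)(11.45²)] / 44 = 173.6243
SE = √(s_p²(1/n₁ + 1/n₂)) = √(173.6243 × (1/27 + 1/19)) = 3.9457
t = (x̄₁ - x̄₂) / SE = (58.84 - 63.81) / 3.9457 = -4.97 / 3.9457 = -1.260
p-value = 0.2145

Since p-value > α = 0.05, we fail to reject H₀.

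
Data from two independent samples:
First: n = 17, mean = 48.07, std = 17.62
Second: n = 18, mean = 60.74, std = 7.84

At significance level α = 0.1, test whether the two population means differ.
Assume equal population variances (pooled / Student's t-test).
Student's two-sample t-test (equal variances):
H₀: μ₁ = μ₂
H₁: μ₁ ≠ μ₂
df = n₁ + n₂ - 2 = 33
Pooled variance s_p² = [(n₁-1)s₁² + (n₂-1)s₂²] / (n₁ + n₂ - 2) = [(16)(17.62²) + (17)(7.84²)] / 33 = 182.1923
SE = √(s_p²(1/n₁ + 1/n₂)) = √(182.1923 × (1/17 + 1/18)) = 4.5650
t = (x̄₁ - x̄₂) / SE = (48.07 - 60.74) / 4.5650 = -12.67 / 4.5650 = -2.775
p-value = 0.0090

Since p-value < α = 0.1, we reject H₀.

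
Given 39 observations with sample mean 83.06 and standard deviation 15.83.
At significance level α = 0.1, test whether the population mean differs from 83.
One-sample t-test:
H₀: μ = 83
H₁: μ ≠ 83
df = n - 1 = 38
t = (x̄ - μ₀) / (s/√n) = (83.06 - 83) / (15.83/√39) = 0.024
p-value = 0.9812

Since p-value > α = 0.1, we fail to reject H₀.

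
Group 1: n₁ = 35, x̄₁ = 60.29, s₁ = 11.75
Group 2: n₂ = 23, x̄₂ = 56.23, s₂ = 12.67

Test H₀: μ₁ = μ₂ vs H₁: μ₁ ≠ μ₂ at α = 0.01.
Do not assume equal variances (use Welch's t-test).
Welch's two-sample t-test:
H₀: μ₁ = μ₂
H₁: μ₁ ≠ μ₂
s₁²/n₁ = 11.75²/35 = 3.9446,  s₂²/n₂ = 12.67²/23 = 6.9795
SE = √(s₁²/n₁ + s₂²/n₂) = √(3.9446 + 6.9795) = 3.3052
df (Welch-Satterthwaite) = (s₁²/n₁ + s₂²/n₂)² / [(s₁²/n₁)²/(n₁-1) + (s₂²/n₂)²/(n₂-1)] ≈ 44.66
t = (x̄₁ - x̄₂) / SE = (60.29 - 56.23) / 3.3052 = 4.06 / 3.3052 = 1.228
p-value = 0.2257

Since p-value > α = 0.01, we fail to reject H₀.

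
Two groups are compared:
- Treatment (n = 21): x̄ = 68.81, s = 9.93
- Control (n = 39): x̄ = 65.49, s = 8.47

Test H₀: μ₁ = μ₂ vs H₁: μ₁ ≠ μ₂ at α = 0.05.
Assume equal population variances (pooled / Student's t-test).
Student's two-sample t-test (equal variances):
H₀: μ₁ = μ₂
H₁: μ₁ ≠ μ₂
df = n₁ + n₂ - 2 = 58
Pooled variance s_p² = [(n₁-1)s₁² + (n₂-1)s₂²] / (n₁ + n₂ - 2) = [(20)(9.93²) + (38)(8.47²)] / 58 = 81.0043
SE = √(s_p²(1/n₁ + 1/n₂)) = √(81.0043 × (1/21 + 1/39)) = 2.4361
t = (x̄₁ - x̄₂) / SE = (68.81 - 65.49) / 2.4361 = 3.32 / 2.4361 = 1.363
p-value = 0.1782

Since p-value > α = 0.05, we fail to reject H₀.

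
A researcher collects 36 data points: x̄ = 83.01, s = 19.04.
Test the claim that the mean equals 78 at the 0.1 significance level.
One-sample t-test:
H₀: μ = 78
H₁: μ ≠ 78
df = n - 1 = 35
t = (x̄ - μ₀) / (s/√n) = (83.01 - 78) / (19.04/√36) = 1.579
p-value = 0.1234

Since p-value > α = 0.1, we fail to reject H₀.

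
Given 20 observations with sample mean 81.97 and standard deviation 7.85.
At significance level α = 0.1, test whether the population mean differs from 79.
One-sample t-test:
H₀: μ = 79
H₁: μ ≠ 79
df = n - 1 = 19
t = (x̄ - μ₀) / (s/√n) = (81.97 - 79) / (7.85/√20) = 1.692
p-value = 0.1070

Since p-value > α = 0.1, we fail to reject H₀.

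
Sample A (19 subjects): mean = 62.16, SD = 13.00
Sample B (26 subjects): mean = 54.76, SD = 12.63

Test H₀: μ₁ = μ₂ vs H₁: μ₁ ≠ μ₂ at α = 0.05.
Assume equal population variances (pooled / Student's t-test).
Student's two-sample t-test (equal variances):
H₀: μ₁ = μ₂
H₁: μ₁ ≠ μ₂
df = n₁ + n₂ - 2 = 43
Pooled variance s_p² = [(n₁-1)s₁² + (n₂-1)s₂²] / (n₁ + n₂ - 2) = [(18)(13.00²) + (25)(12.63²)] / 43 = 163.4866
SE = √(s_p²(1/n₁ + 1/n₂)) = √(163.4866 × (1/19 + 1/26)) = 3.8591
t = (x̄₁ - x̄₂) / SE = (62.16 - 54.76) / 3.8591 = 7.40 / 3.8591 = 1.918
p-value = 0.0618

Since p-value > α = 0.05, we fail to reject H₀.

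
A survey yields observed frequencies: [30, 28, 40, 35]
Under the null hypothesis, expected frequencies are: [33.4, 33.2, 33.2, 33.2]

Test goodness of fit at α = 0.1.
Chi-square goodness of fit test:
H₀: observed counts match expected distribution
H₁: observed counts differ from expected distribution
df = k - 1 = 3
χ² = Σ(O - E)²/E
   = (30 - 33.4)²/33.4 + (28 - 33.2)²/33.2 + (40 - 33.2)²/33.2 + (35 - 33.2)²/33.2
   = 0.346 + 0.814 + 1.393 + 0.098
   = 2.65
p-value = 0.4486

Since p-value > α = 0.1, we fail to reject H₀.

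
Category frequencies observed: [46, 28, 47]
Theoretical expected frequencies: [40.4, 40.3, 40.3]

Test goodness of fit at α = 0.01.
Chi-square goodness of fit test:
H₀: observed counts match expected distribution
H₁: observed counts differ from expected distribution
df = k - 1 = 2
χ² = Σ(O - E)²/E
   = (46 - 40.4)²/40.4 + (28 - 40.3)²/40.3 + (47 - 40.3)²/40.3
   = 0.776 + 3.754 + 1.114
   = 5.64
p-value = 0.0595

Since p-value > α = 0.01, we fail to reject H₀.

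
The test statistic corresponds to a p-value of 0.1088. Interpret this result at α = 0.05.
Since p = 0.1088 > α = 0.05, fail to reject H₀.
There is insufficient evidence to reject the null hypothesis; the result is not statistically significant at the 0.05 level.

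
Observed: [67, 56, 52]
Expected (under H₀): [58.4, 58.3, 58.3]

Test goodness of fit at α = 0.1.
Chi-square goodness of fit test:
H₀: observed counts match expected distribution
H₁: observed counts differ from expected distribution
df = k - 1 = 2
χ² = Σ(O - E)²/E
   = (67 - 58.4)²/58.4 + (56 - 58.3)²/58.3 + (52 - 58.3)²/58.3
   = 1.266 + 0.091 + 0.681
   = 2.04
p-value = 0.3610

Since p-value > α = 0.1, we fail to reject H₀.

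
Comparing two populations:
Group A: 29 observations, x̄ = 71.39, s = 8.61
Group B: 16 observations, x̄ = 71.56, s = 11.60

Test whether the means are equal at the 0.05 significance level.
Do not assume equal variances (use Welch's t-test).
Welch's two-sample t-test:
H₀: μ₁ = μ₂
H₁: μ₁ ≠ μ₂
s₁²/n₁ = 8.61²/29 = 2.5563,  s₂²/n₂ = 11.60²/16 = 8.4100
SE = √(s₁²/n₁ + s₂²/n₂) = √(2.5563 + 8.4100) = 3.3115
df (Welch-Satterthwaite) = (s₁²/n₁ + s₂²/n₂)² / [(s₁²/n₁)²/(n₁-1) + (s₂²/n₂)²/(n₂-1)] ≈ 24.30
t = (x̄₁ - x̄₂) / SE = (71.39 - 71.56) / 3.3115 = -0.17 / 3.3115 = -0.051
p-value = 0.9595

Since p-value > α = 0.05, we fail to reject H₀.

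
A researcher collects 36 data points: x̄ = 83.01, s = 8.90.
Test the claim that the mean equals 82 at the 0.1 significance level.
One-sample t-test:
H₀: μ = 82
H₁: μ ≠ 82
df = n - 1 = 35
t = (x̄ - μ₀) / (s/√n) = (83.01 - 82) / (8.90/√36) = 0.681
p-value = 0.5004

Since p-value > α = 0.1, we fail to reject H₀.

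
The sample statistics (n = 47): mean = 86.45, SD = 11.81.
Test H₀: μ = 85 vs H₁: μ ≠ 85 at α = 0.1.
One-sample t-test:
H₀: μ = 85
H₁: μ ≠ 85
df = n - 1 = 46
t = (x̄ - μ₀) / (s/√n) = (86.45 - 85) / (11.81/√47) = 0.842
p-value = 0.4043

Since p-value > α = 0.1, we fail to reject H₀.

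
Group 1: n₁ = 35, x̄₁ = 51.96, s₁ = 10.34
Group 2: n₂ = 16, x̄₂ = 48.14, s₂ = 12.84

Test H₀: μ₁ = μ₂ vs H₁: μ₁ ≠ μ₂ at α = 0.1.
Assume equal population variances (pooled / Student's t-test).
Student's two-sample t-test (equal variances):
H₀: μ₁ = μ₂
H₁: μ₁ ≠ μ₂
df = n₁ + n₂ - 2 = 49
Pooled variance s_p² = [(n₁-1)s₁² + (n₂-1)s₂²] / (n₁ + n₂ - 2) = [(34)(10.34²) + (15)(12.84²)] / 49 = 124.6554
SE = √(s_p²(1/n₁ + 1/n₂)) = √(124.6554 × (1/35 + 1/16)) = 3.3694
t = (x̄₁ - x̄₂) / SE = (51.96 - 48.14) / 3.3694 = 3.82 / 3.3694 = 1.134
p-value = 0.2624

Since p-value > α = 0.1, we fail to reject H₀.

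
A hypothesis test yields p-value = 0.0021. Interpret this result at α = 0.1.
Since p = 0.0021 < α = 0.1, reject H₀.
There is sufficient evidence to reject the null hypothesis; the result is statistically significant at the 0.1 level.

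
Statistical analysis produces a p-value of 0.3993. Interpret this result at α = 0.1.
Since p = 0.3993 > α = 0.1, fail to reject H₀.
There is insufficient evidence to reject the null hypothesis; the result is not statistically significant at the 0.1 level.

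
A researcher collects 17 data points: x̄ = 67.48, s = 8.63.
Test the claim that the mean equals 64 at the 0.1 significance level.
One-sample t-test:
H₀: μ = 64
H₁: μ ≠ 64
df = n - 1 = 16
t = (x̄ - μ₀) / (s/√n) = (67.48 - 64) / (8.63/√17) = 1.663
p-value = 0.1159

Since p-value > α = 0.1, we fail to reject H₀.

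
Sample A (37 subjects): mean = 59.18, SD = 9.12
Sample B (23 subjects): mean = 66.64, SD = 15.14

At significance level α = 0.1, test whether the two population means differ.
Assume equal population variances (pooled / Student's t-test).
Student's two-sample t-test (equal variances):
H₀: μ₁ = μ₂
H₁: μ₁ ≠ μ₂
df = n₁ + n₂ - 2 = 58
Pooled variance s_p² = [(n₁-1)s₁² + (n₂-1)s₂²] / (n₁ + n₂ - 2) = [(36)(9.12²) + (22)(15.14²)] / 58 = 138.5709
SE = √(s_p²(1/n₁ + 1/n₂)) = √(138.5709 × (1/37 + 1/23)) = 3.1257
t = (x̄₁ - x̄₂) / SE = (59.18 - 66.64) / 3.1257 = -7.46 / 3.1257 = -2.387
p-value = 0.0203

Since p-value < α = 0.1, we reject H₀.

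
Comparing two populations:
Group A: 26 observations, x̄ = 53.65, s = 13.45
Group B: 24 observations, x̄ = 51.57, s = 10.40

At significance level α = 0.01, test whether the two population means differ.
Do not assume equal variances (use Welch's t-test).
Welch's two-sample t-test:
H₀: μ₁ = μ₂
H₁: μ₁ ≠ μ₂
s₁²/n₁ = 13.45²/26 = 6.9578,  s₂²/n₂ = 10.40²/24 = 4.5067
SE = √(s₁²/n₁ + s₂²/n₂) = √(6.9578 + 4.5067) = 3.3859
df (Welch-Satterthwaite) = (s₁²/n₁ + s₂²/n₂)² / [(s₁²/n₁)²/(n₁-1) + (s₂²/n₂)²/(n₂-1)] ≈ 46.62
t = (x̄₁ - x̄₂) / SE = (53.65 - 51.57) / 3.3859 = 2.08 / 3.3859 = 0.614
p-value = 0.5420

Since p-value > α = 0.01, we fail to reject H₀.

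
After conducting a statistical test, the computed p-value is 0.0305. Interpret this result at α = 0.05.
Since p = 0.0305 < α = 0.05, reject H₀.
There is sufficient evidence to reject the null hypothesis; the result is statistically significant at the 0.05 level.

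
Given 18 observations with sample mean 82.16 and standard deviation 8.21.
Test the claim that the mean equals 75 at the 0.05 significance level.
One-sample t-test:
H₀: μ = 75
H₁: μ ≠ 75
df = n - 1 = 17
t = (x̄ - μ₀) / (s/√n) = (82.16 - 75) / (8.21/√18) = 3.700
p-value = 0.0018

Since p-value < α = 0.05, we reject H₀.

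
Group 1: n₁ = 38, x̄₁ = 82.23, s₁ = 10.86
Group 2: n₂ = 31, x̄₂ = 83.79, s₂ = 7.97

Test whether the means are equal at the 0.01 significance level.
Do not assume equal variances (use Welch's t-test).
Welch's two-sample t-test:
H₀: μ₁ = μ₂
H₁: μ₁ ≠ μ₂
s₁²/n₁ = 10.86²/38 = 3.1037,  s₂²/n₂ = 7.97²/31 = 2.0491
SE = √(s₁²/n₁ + s₂²/n₂) = √(3.1037 + 2.0491) = 2.2700
df (Welch-Satterthwaite) = (s₁²/n₁ + s₂²/n₂)² / [(s₁²/n₁)²/(n₁-1) + (s₂²/n₂)²/(n₂-1)] ≈ 66.33
t = (x̄₁ - x̄₂) / SE = (82.23 - 83.79) / 2.2700 = -1.56 / 2.2700 = -0.687
p-value = 0.4943

Since p-value > α = 0.01, we fail to reject H₀.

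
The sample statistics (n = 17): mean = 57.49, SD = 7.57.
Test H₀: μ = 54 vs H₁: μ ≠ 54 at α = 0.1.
One-sample t-test:
H₀: μ = 54
H₁: μ ≠ 54
df = n - 1 = 16
t = (x̄ - μ₀) / (s/√n) = (57.49 - 54) / (7.57/√17) = 1.901
p-value = 0.0755

Since p-value < α = 0.1, we reject H₀.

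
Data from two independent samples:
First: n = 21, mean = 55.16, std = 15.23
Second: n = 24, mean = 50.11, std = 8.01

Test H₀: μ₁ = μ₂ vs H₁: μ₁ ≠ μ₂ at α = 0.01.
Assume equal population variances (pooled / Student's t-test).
Student's two-sample t-test (equal variances):
H₀: μ₁ = μ₂
H₁: μ₁ ≠ μ₂
df = n₁ + n₂ - 2 = 43
Pooled variance s_p² = [(n₁-1)s₁² + (n₂-1)s₂²] / (n₁ + n₂ - 2) = [(20)(15.23²) + (23)(8.01²)] / 43 = 142.2033
SE = √(s_p²(1/n₁ + 1/n₂)) = √(142.2033 × (1/21 + 1/24)) = 3.5632
t = (x̄₁ - x̄₂) / SE = (55.16 - 50.11) / 3.5632 = 5.05 / 3.5632 = 1.417
p-value = 0.1636

Since p-value > α = 0.01, we fail to reject H₀.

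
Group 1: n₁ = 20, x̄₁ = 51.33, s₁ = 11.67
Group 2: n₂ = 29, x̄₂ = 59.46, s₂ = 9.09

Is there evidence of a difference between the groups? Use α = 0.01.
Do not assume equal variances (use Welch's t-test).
Welch's two-sample t-test:
H₀: μ₁ = μ₂
H₁: μ₁ ≠ μ₂
s₁²/n₁ = 11.67²/20 = 6.8094,  s₂²/n₂ = 9.09²/29 = 2.8492
SE = √(s₁²/n₁ + s₂²/n₂) = √(6.8094 + 2.8492) = 3.1078
df (Welch-Satterthwaite) = (s₁²/n₁ + s₂²/n₂)² / [(s₁²/n₁)²/(n₁-1) + (s₂²/n₂)²/(n₂-1)] ≈ 34.17
t = (x̄₁ - x̄₂) / SE = (51.33 - 59.46) / 3.1078 = -8.13 / 3.1078 = -2.616
p-value = 0.0132

Since p-value > α = 0.01, we fail to reject H₀.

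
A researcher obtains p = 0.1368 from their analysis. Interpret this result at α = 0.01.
Since p = 0.1368 > α = 0.01, fail to reject H₀.
There is insufficient evidence to reject the null hypothesis; the result is not statistically significant at the 0.01 level.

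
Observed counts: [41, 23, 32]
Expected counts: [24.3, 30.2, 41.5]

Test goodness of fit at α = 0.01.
Chi-square goodness of fit test:
H₀: observed counts match expected distribution
H₁: observed counts differ from expected distribution
df = k - 1 = 2
χ² = Σ(O - E)²/E
   = (41 - 24.3)²/24.3 + (23 - 30.2)²/30.2 + (32 - 41.5)²/41.5
   = 11.477 + 1.717 + 2.175
   = 15.37
p-value = 0.0005

Since p-value < α = 0.01, we reject H₀.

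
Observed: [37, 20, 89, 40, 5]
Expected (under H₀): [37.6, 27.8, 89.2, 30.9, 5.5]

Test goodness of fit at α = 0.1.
Chi-square goodness of fit test:
H₀: observed counts match expected distribution
H₁: observed counts differ from expected distribution
df = k - 1 = 4
χ² = Σ(O - E)²/E
   = (37 - 37.6)²/37.6 + (20 - 27.8)²/27.8 + (89 - 89.2)²/89.2 + (40 - 30.9)²/30.9 + (5 - 5.5)²/5.5
   = 0.010 + 2.188 + 0.000 + 2.680 + 0.045
   = 4.92
p-value = 0.2952

Since p-value > α = 0.1, we fail to reject H₀.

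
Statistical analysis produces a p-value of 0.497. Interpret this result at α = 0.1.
Since p = 0.497 > α = 0.1, fail to reject H₀.
There is insufficient evidence to reject the null hypothesis; the result is not statistically significant at the 0.1 level.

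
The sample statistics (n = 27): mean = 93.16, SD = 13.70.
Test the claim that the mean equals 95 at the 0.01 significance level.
One-sample t-test:
H₀: μ = 95
H₁: μ ≠ 95
df = n - 1 = 26
t = (x̄ - μ₀) / (s/√n) = (93.16 - 95) / (13.70/√27) = -0.698
p-value = 0.4914

Since p-value > α = 0.01, we fail to reject H₀.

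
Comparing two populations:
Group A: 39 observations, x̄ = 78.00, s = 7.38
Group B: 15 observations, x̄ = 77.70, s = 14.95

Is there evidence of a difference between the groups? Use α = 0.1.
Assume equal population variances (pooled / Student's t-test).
Student's two-sample t-test (equal variances):
H₀: μ₁ = μ₂
H₁: μ₁ ≠ μ₂
df = n₁ + n₂ - 2 = 52
Pooled variance s_p² = [(n₁-1)s₁² + (n₂-1)s₂²] / (n₁ + n₂ - 2) = [(38)(7.38²) + (14)(14.95²)] / 52 = 99.9747
SE = √(s_p²(1/n₁ + 1/n₂)) = √(99.9747 × (1/39 + 1/15)) = 3.0378
t = (x̄₁ - x̄₂) / SE = (78.00 - 77.70) / 3.0378 = 0.30 / 3.0378 = 0.099
p-value = 0.9217

Since p-value > α = 0.1, we fail to reject H₀.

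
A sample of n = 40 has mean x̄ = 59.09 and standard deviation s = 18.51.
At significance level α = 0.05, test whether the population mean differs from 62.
One-sample t-test:
H₀: μ = 62
H₁: μ ≠ 62
df = n - 1 = 39
t = (x̄ - μ₀) / (s/√n) = (59.09 - 62) / (18.51/√40) = -0.994
p-value = 0.3262

Since p-value > α = 0.05, we fail to reject H₀.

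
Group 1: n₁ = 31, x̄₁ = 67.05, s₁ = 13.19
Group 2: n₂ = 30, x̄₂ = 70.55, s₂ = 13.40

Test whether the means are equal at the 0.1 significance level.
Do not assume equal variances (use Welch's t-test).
Welch's two-sample t-test:
H₀: μ₁ = μ₂
H₁: μ₁ ≠ μ₂
s₁²/n₁ = 13.19²/31 = 5.6121,  s₂²/n₂ = 13.40²/30 = 5.9853
SE = √(s₁²/n₁ + s₂²/n₂) = √(5.6121 + 5.9853) = 3.4055
df (Welch-Satterthwaite) = (s₁²/n₁ + s₂²/n₂)² / [(s₁²/n₁)²/(n₁-1) + (s₂²/n₂)²/(n₂-1)] ≈ 58.86
t = (x̄₁ - x̄₂) / SE = (67.05 - 70.55) / 3.4055 = -3.50 / 3.4055 = -1.028
p-value = 0.3083

Since p-value > α = 0.1, we fail to reject H₀.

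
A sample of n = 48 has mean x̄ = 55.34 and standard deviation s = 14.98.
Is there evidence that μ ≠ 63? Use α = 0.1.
One-sample t-test:
H₀: μ = 63
H₁: μ ≠ 63
df = n - 1 = 47
t = (x̄ - μ₀) / (s/√n) = (55.34 - 63) / (14.98/√48) = -3.543
p-value = 0.0009

Since p-value < α = 0.1, we reject H₀.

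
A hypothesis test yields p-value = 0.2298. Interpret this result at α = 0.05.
Since p = 0.2298 > α = 0.05, fail to reject H₀.
There is insufficient evidence to reject the null hypothesis; the result is not statistically significant at the 0.05 level.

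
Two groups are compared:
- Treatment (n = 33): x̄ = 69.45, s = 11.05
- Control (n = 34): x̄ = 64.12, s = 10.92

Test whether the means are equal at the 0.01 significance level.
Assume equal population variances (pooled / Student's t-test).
Student's two-sample t-test (equal variances):
H₀: μ₁ = μ₂
H₁: μ₁ ≠ μ₂
df = n₁ + n₂ - 2 = 65
Pooled variance s_p² = [(n₁-1)s₁² + (n₂-1)s₂²] / (n₁ + n₂ - 2) = [(32)(11.05²) + (33)(10.92²)] / 65 = 120.6525
SE = √(s_p²(1/n₁ + 1/n₂)) = √(120.6525 × (1/33 + 1/34)) = 2.6842
t = (x̄₁ - x̄₂) / SE = (69.45 - 64.12) / 2.6842 = 5.33 / 2.6842 = 1.986
p-value = 0.0513

Since p-value > α = 0.01, we fail to reject H₀.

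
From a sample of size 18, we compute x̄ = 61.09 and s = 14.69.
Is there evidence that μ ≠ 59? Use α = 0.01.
One-sample t-test:
H₀: μ = 59
H₁: μ ≠ 59
df = n - 1 = 17
t = (x̄ - μ₀) / (s/√n) = (61.09 - 59) / (14.69/√18) = 0.604
p-value = 0.5541

Since p-value > α = 0.01, we fail to reject H₀.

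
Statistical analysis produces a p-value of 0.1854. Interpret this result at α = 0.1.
Since p = 0.1854 > α = 0.1, fail to reject H₀.
There is insufficient evidence to reject the null hypothesis; the result is not statistically significant at the 0.1 level.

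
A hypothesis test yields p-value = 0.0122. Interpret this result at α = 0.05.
Since p = 0.0122 < α = 0.05, reject H₀.
There is sufficient evidence to reject the null hypothesis; the result is statistically significant at the 0.05 level.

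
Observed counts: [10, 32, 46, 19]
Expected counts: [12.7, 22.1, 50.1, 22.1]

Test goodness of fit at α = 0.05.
Chi-square goodness of fit test:
H₀: observed counts match expected distribution
H₁: observed counts differ from expected distribution
df = k - 1 = 3
χ² = Σ(O - E)²/E
   = (10 - 12.7)²/12.7 + (32 - 22.1)²/22.1 + (46 - 50.1)²/50.1 + (19 - 22.1)²/22.1
   = 0.574 + 4.435 + 0.336 + 0.435
   = 5.78
p-value = 0.1229

Since p-value > α = 0.05, we fail to reject H₀.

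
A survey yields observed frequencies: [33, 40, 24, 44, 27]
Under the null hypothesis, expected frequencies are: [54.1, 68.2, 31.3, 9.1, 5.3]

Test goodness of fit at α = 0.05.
Chi-square goodness of fit test:
H₀: observed counts match expected distribution
H₁: observed counts differ from expected distribution
df = k - 1 = 4
χ² = Σ(O - E)²/E
   = (33 - 54.1)²/54.1 + (40 - 68.2)²/68.2 + (24 - 31.3)²/31.3 + (44 - 9.1)²/9.1 + (27 - 5.3)²/5.3
   = 8.229 + 11.660 + 1.703 + 133.847 + 88.847
   = 244.29
p-value < 0.0001

Since p-value < α = 0.05, we reject H₀.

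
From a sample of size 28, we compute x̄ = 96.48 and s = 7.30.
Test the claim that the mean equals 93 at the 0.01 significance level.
One-sample t-test:
H₀: μ = 93
H₁: μ ≠ 93
df = n - 1 = 27
t = (x̄ - μ₀) / (s/√n) = (96.48 - 93) / (7.30/√28) = 2.523
p-value = 0.0179

Since p-value > α = 0.01, we fail to reject H₀.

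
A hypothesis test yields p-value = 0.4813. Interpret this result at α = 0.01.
Since p = 0.4813 > α = 0.01, fail to reject H₀.
There is insufficient evidence to reject the null hypothesis; the result is not statistically significant at the 0.01 level.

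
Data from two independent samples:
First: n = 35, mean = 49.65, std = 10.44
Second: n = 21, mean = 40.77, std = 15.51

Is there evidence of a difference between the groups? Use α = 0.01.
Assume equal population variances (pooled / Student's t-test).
Student's two-sample t-test (equal variances):
H₀: μ₁ = μ₂
H₁: μ₁ ≠ μ₂
df = n₁ + n₂ - 2 = 54
Pooled variance s_p² = [(n₁-1)s₁² + (n₂-1)s₂²] / (n₁ + n₂ - 2) = [(34)(10.44²) + (20)(15.51²)] / 54 = 157.7219
SE = √(s_p²(1/n₁ + 1/n₂)) = √(157.7219 × (1/35 + 1/21)) = 3.4665
t = (x̄₁ - x̄₂) / SE = (49.65 - 40.77) / 3.4665 = 8.88 / 3.4665 = 2.562
p-value = 0.0132

Since p-value > α = 0.01, we fail to reject H₀.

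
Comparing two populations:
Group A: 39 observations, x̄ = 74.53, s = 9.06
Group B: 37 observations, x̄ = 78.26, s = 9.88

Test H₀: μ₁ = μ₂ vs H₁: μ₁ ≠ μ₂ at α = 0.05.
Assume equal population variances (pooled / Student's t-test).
Student's two-sample t-test (equal variances):
H₀: μ₁ = μ₂
H₁: μ₁ ≠ μ₂
df = n₁ + n₂ - 2 = 74
Pooled variance s_p² = [(n₁-1)s₁² + (n₂-1)s₂²] / (n₁ + n₂ - 2) = [(38)(9.06²) + (36)(9.88²)] / 74 = 89.6391
SE = √(s_p²(1/n₁ + 1/n₂)) = √(89.6391 × (1/39 + 1/37)) = 2.1728
t = (x̄₁ - x̄₂) / SE = (74.53 - 78.26) / 2.1728 = -3.73 / 2.1728 = -1.717
p-value = 0.0902

Since p-value > α = 0.05, we fail to reject H₀.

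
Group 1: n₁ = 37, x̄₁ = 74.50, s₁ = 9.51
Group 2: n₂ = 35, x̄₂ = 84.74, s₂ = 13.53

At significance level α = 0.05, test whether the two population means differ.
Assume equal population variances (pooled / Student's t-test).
Student's two-sample t-test (equal variances):
H₀: μ₁ = μ₂
H₁: μ₁ ≠ μ₂
df = n₁ + n₂ - 2 = 70
Pooled variance s_p² = [(n₁-1)s₁² + (n₂-1)s₂²] / (n₁ + n₂ - 2) = [(36)(9.51²) + (34)(13.53²)] / 70 = 135.4273
SE = √(s_p²(1/n₁ + 1/n₂)) = √(135.4273 × (1/37 + 1/35)) = 2.7440
t = (x̄₁ - x̄₂) / SE = (74.50 - 84.74) / 2.7440 = -10.24 / 2.7440 = -3.732
p-value = 0.0004

Since p-value < α = 0.05, we reject H₀.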